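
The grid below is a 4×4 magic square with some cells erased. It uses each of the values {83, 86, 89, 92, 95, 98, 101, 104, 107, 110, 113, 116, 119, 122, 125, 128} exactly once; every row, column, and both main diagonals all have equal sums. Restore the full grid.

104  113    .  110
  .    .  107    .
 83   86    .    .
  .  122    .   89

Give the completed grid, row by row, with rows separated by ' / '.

The 16 entries sum to 1688, so each line sums to 1688/4 = 422.
From row 1, 422 − (104 + 113 + 110) gives (1,3) = 95.
The remaining cell in column 2 is (2,2) = 422 − 321 = 101.
From main diagonal, 422 − (104 + 101 + 89) gives (3,3) = 128.
From anti-diagonal, 422 − (110 + 107 + 86) gives (4,1) = 119.
The remaining cell in row 3 is (3,4) = 422 − 297 = 125.
Row 4 needs 422; the known cells sum to 330, so (4,3) = 92.
Column 1: 104 + 83 + 119 + ? = 422, so (2,1) = 116.
From column 4, 422 − (110 + 125 + 89) gives (2,4) = 98.

104 113 95 110 / 116 101 107 98 / 83 86 128 125 / 119 122 92 89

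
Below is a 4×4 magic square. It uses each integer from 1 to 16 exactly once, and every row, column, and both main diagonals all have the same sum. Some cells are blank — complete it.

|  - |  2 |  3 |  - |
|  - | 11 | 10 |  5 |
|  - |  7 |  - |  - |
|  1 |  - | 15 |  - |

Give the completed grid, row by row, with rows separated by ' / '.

The entries are 1 through 16, which sum to 136, so each line sums to 136/4 = 34.
Row 2: 11 + 10 + 5 + ? = 34, so (2,1) = 8.
Using column 2: 2 + 11 + 7 + ? → (4,2) = 34 − 20 = 14.
From column 3, 34 − (3 + 10 + 15) gives (3,3) = 6.
Anti-diagonal: 10 + 7 + 1 + ? = 34, so (1,4) = 16.
From row 1, 34 − (2 + 3 + 16) gives (1,1) = 13.
Row 4 needs 34; the known cells sum to 30, so (4,4) = 4.
Column 1 needs 34; the known cells sum to 22, so (3,1) = 12.
The remaining cell in column 4 is (3,4) = 34 − 25 = 9.

13 2 3 16 / 8 11 10 5 / 12 7 6 9 / 1 14 15 4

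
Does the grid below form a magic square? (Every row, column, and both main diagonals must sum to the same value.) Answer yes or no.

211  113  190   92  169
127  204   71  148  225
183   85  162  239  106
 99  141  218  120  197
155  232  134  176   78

Yes

Row 1: 211 + 113 + 190 + 92 + 169 = 775.
Row 2: 127 + 204 + 71 + 148 + 225 = 775.
Row 3: 183 + 85 + 162 + 239 + 106 = 775.
Row 4: 99 + 141 + 218 + 120 + 197 = 775.
Row 5: 155 + 232 + 134 + 176 + 78 = 775.
Column 1: 211 + 127 + 183 + 99 + 155 = 775.
Column 2: 113 + 204 + 85 + 141 + 232 = 775.
Column 3: 190 + 71 + 162 + 218 + 134 = 775.
Column 4: 92 + 148 + 239 + 120 + 176 = 775.
Column 5: 169 + 225 + 106 + 197 + 78 = 775.
Main diagonal: 211 + 204 + 162 + 120 + 78 = 775.
Anti-diagonal: 169 + 148 + 162 + 141 + 155 = 775.
All lines sum to 775.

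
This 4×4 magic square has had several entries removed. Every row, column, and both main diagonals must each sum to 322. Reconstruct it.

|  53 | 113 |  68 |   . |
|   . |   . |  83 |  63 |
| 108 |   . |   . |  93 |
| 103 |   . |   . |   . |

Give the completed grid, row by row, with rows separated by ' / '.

Row 1 must total 322; the given cells sum to 234, so (1,4) = 88.
Column 1 needs 322; the known cells sum to 264, so (2,1) = 58.
Column 4 needs 322; the known cells sum to 244, so (4,4) = 78.
Anti-diagonal needs 322; the known cells sum to 274, so (3,2) = 48.
Row 2: 58 + 83 + 63 + ? = 322, so (2,2) = 118.
From row 3, 322 − (108 + 48 + 93) gives (3,3) = 73.
Column 2 needs 322; the known cells sum to 279, so (4,2) = 43.
Using column 3: 68 + 83 + 73 + ? → (4,3) = 322 − 224 = 98.

53 113 68 88 / 58 118 83 63 / 108 48 73 93 / 103 43 98 78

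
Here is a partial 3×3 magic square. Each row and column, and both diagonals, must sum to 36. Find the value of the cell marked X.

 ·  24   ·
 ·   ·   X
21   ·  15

18

Row 3: 21 + 15 + ? = 36, so (3,2) = 0.
Column 2 needs 36; the known cells sum to 24, so (2,2) = 12.
The remaining cell in main diagonal is (1,1) = 36 − 27 = 9.
Anti-diagonal: 12 + 21 + ? = 36, so (1,3) = 3.
Using column 1: 9 + 21 + ? → (2,1) = 36 − 30 = 6.
Column 3 must total 36; the given cells sum to 18, so (2,3) = 18.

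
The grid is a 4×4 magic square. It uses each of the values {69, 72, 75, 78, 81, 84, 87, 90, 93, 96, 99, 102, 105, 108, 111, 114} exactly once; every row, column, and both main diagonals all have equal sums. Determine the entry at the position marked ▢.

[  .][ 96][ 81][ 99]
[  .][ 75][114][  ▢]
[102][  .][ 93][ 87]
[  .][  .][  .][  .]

The 16 entries sum to 1464, so each line sums to 1464/4 = 366.
The remaining cell in row 1 is (1,1) = 366 − 276 = 90.
Using row 3: 102 + 93 + 87 + ? → (3,2) = 366 − 282 = 84.
Column 2 must total 366; the given cells sum to 255, so (4,2) = 111.
Column 3: 81 + 114 + 93 + ? = 366, so (4,3) = 78.
Using main diagonal: 90 + 75 + 93 + ? → (4,4) = 366 − 258 = 108.
From anti-diagonal, 366 − (99 + 114 + 84) gives (4,1) = 69.
The remaining cell in column 1 is (2,1) = 366 − 261 = 105.
From column 4, 366 − (99 + 87 + 108) gives (2,4) = 72.

72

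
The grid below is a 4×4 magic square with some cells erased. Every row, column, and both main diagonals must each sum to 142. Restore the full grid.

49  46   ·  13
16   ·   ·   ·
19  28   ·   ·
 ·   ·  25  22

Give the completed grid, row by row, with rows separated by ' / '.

49 46 34 13 / 16 31 43 52 / 19 28 40 55 / 58 37 25 22

Using row 1: 49 + 46 + 13 + ? → (1,3) = 142 − 108 = 34.
The remaining cell in column 1 is (4,1) = 142 − 84 = 58.
From anti-diagonal, 142 − (13 + 28 + 58) gives (2,3) = 43.
Row 4: 58 + 25 + 22 + ? = 142, so (4,2) = 37.
The remaining cell in column 2 is (2,2) = 142 − 111 = 31.
The remaining cell in column 3 is (3,3) = 142 − 102 = 40.
The remaining cell in row 2 is (2,4) = 142 − 90 = 52.
The remaining cell in row 3 is (3,4) = 142 − 87 = 55.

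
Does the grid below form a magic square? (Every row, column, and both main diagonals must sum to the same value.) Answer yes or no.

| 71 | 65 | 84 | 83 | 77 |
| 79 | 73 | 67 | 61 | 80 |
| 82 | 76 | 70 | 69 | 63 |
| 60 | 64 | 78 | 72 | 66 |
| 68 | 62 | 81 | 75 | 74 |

Row 1: 71 + 65 + 84 + 83 + 77 = 380.
Row 2: 79 + 73 + 67 + 61 + 80 = 360.
Row 3: 82 + 76 + 70 + 69 + 63 = 360.
Row 4: 60 + 64 + 78 + 72 + 66 = 340.
Row 5: 68 + 62 + 81 + 75 + 74 = 360.
Column 1: 71 + 79 + 82 + 60 + 68 = 360.
Column 2: 65 + 73 + 76 + 64 + 62 = 340.
Column 3: 84 + 67 + 70 + 78 + 81 = 380.
Column 4: 83 + 61 + 69 + 72 + 75 = 360.
Column 5: 77 + 80 + 63 + 66 + 74 = 360.
Main diagonal: 71 + 73 + 70 + 72 + 74 = 360.
Anti-diagonal: 77 + 61 + 70 + 64 + 68 = 340.

No — row 4 sums to 340 but column 4 sums to 360.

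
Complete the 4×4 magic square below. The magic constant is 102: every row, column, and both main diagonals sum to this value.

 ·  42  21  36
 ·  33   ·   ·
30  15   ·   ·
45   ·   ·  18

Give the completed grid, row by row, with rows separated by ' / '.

3 42 21 36 / 24 33 6 39 / 30 15 48 9 / 45 12 27 18

Using row 1: 42 + 21 + 36 + ? → (1,1) = 102 − 99 = 3.
The remaining cell in column 1 is (2,1) = 102 − 78 = 24.
Column 2 needs 102; the known cells sum to 90, so (4,2) = 12.
The remaining cell in main diagonal is (3,3) = 102 − 54 = 48.
The remaining cell in anti-diagonal is (2,3) = 102 − 96 = 6.
Row 2 must total 102; the given cells sum to 63, so (2,4) = 39.
Row 3: 30 + 15 + 48 + ? = 102, so (3,4) = 9.
Row 4: 45 + 12 + 18 + ? = 102, so (4,3) = 27.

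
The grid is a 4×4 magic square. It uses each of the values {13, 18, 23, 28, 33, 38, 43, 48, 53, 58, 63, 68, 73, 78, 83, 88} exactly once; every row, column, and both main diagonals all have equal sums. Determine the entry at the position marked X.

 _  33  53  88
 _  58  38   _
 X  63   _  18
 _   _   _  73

78

The 16 entries sum to 808, so each line sums to 808/4 = 202.
The remaining cell in row 1 is (1,1) = 202 − 174 = 28.
Using column 2: 33 + 58 + 63 + ? → (4,2) = 202 − 154 = 48.
From column 4, 202 − (88 + 18 + 73) gives (2,4) = 23.
Using main diagonal: 28 + 58 + 73 + ? → (3,3) = 202 − 159 = 43.
Using anti-diagonal: 88 + 38 + 63 + ? → (4,1) = 202 − 189 = 13.
Using row 2: 58 + 38 + 23 + ? → (2,1) = 202 − 119 = 83.
The remaining cell in row 3 is (3,1) = 202 − 124 = 78.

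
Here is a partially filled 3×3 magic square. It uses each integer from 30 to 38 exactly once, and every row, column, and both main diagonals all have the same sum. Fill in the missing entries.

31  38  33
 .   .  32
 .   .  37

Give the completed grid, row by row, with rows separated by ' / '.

31 38 33 / 36 34 32 / 35 30 37

The entries are 30 through 38, which sum to 306, so each line sums to 306/3 = 102.
Main diagonal must total 102; the given cells sum to 68, so (2,2) = 34.
The remaining cell in anti-diagonal is (3,1) = 102 − 67 = 35.
Row 2 must total 102; the given cells sum to 66, so (2,1) = 36.
From row 3, 102 − (35 + 37) gives (3,2) = 30.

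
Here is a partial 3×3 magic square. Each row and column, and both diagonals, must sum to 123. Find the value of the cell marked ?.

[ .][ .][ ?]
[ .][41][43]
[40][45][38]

42

Row 2: 41 + 43 + ? = 123, so (2,1) = 39.
Column 1 must total 123; the given cells sum to 79, so (1,1) = 44.
Using column 2: 41 + 45 + ? → (1,2) = 123 − 86 = 37.
Using column 3: 43 + 38 + ? → (1,3) = 123 − 81 = 42.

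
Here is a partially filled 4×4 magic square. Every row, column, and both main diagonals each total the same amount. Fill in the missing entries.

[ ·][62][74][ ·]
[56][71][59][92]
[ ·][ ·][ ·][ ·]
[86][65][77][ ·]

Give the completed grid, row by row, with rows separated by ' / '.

89 62 74 53 / 56 71 59 92 / 47 80 68 83 / 86 65 77 50

Row 2 is already complete: 56 + 71 + 59 + 92 = 278, so that is the magic constant.
From row 4, 278 − (86 + 65 + 77) gives (4,4) = 50.
Column 2 must total 278; the given cells sum to 198, so (3,2) = 80.
The remaining cell in column 3 is (3,3) = 278 − 210 = 68.
Using main diagonal: 71 + 68 + 50 + ? → (1,1) = 278 − 189 = 89.
Anti-diagonal needs 278; the known cells sum to 225, so (1,4) = 53.
Column 1: 89 + 56 + 86 + ? = 278, so (3,1) = 47.
Column 4 must total 278; the given cells sum to 195, so (3,4) = 83.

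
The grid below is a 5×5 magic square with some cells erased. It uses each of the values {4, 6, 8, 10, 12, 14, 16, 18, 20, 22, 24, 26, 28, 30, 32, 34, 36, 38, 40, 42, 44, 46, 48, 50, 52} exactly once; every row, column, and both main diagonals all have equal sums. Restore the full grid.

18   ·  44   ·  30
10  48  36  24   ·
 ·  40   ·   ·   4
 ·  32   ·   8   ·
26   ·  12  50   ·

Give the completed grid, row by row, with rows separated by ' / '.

The 25 entries sum to 700, so each line sums to 700/5 = 140.
From row 2, 140 − (10 + 48 + 36 + 24) gives (2,5) = 22.
Anti-diagonal must total 140; the given cells sum to 112, so (3,3) = 28.
Column 3 must total 140; the given cells sum to 120, so (4,3) = 20.
The remaining cell in main diagonal is (5,5) = 140 − 102 = 38.
From row 5, 140 − (26 + 12 + 50 + 38) gives (5,2) = 14.
Column 2: 48 + 40 + 32 + 14 + ? = 140, so (1,2) = 6.
Column 5 must total 140; the given cells sum to 94, so (4,5) = 46.
Row 1 must total 140; the given cells sum to 98, so (1,4) = 42.
Row 4: 32 + 20 + 8 + 46 + ? = 140, so (4,1) = 34.
From column 1, 140 − (18 + 10 + 34 + 26) gives (3,1) = 52.
The remaining cell in column 4 is (3,4) = 140 − 124 = 16.

18 6 44 42 30 / 10 48 36 24 22 / 52 40 28 16 4 / 34 32 20 8 46 / 26 14 12 50 38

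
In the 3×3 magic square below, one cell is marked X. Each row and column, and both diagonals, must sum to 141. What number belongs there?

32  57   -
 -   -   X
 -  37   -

27

The remaining cell in row 1 is (1,3) = 141 − 89 = 52.
From column 2, 141 − (57 + 37) gives (2,2) = 47.
The remaining cell in main diagonal is (3,3) = 141 − 79 = 62.
Anti-diagonal must total 141; the given cells sum to 99, so (3,1) = 42.
Column 1: 32 + 42 + ? = 141, so (2,1) = 67.
Column 3 must total 141; the given cells sum to 114, so (2,3) = 27.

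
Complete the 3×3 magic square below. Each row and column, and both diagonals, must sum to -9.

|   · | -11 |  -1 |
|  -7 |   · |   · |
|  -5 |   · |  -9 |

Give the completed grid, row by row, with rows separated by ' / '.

Row 1: -11 + (-1) + ? = -9, so (1,1) = 3.
Using row 3: -5 + (-9) + ? → (3,2) = -9 − (-14) = 5.
Column 2 needs -9; the known cells sum to -6, so (2,2) = -3.
Column 3 must total -9; the given cells sum to -10, so (2,3) = 1.

3 -11 -1 / -7 -3 1 / -5 5 -9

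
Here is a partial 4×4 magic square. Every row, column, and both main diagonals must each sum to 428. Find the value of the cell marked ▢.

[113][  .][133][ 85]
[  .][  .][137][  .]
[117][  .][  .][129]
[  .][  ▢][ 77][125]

Row 1 must total 428; the given cells sum to 331, so (1,2) = 97.
Column 3 must total 428; the given cells sum to 347, so (3,3) = 81.
The remaining cell in column 4 is (2,4) = 428 − 339 = 89.
Using main diagonal: 113 + 81 + 125 + ? → (2,2) = 428 − 319 = 109.
The remaining cell in row 2 is (2,1) = 428 − 335 = 93.
Row 3: 117 + 81 + 129 + ? = 428, so (3,2) = 101.
Column 1: 113 + 93 + 117 + ? = 428, so (4,1) = 105.
Column 2: 97 + 109 + 101 + ? = 428, so (4,2) = 121.

121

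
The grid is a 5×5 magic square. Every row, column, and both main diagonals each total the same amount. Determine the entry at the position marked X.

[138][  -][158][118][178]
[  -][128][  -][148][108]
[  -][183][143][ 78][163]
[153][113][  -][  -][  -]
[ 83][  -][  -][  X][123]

188

Anti-diagonal is complete and sums to 665; that is the magic constant.
Row 1: 138 + 158 + 118 + 178 + ? = 665, so (1,2) = 73.
From row 3, 665 − (183 + 143 + 78 + 163) gives (3,1) = 98.
Column 1 needs 665; the known cells sum to 472, so (2,1) = 193.
The remaining cell in column 2 is (5,2) = 665 − 497 = 168.
Column 5 must total 665; the given cells sum to 572, so (4,5) = 93.
Main diagonal needs 665; the known cells sum to 532, so (4,4) = 133.
Row 2 needs 665; the known cells sum to 577, so (2,3) = 88.
Row 4: 153 + 113 + 133 + 93 + ? = 665, so (4,3) = 173.
Column 3 needs 665; the known cells sum to 562, so (5,3) = 103.
Column 4 must total 665; the given cells sum to 477, so (5,4) = 188.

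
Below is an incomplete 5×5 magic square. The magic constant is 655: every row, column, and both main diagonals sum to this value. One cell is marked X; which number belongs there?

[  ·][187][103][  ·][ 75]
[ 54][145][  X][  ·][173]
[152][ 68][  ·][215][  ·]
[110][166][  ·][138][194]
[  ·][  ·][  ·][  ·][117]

201

The remaining cell in row 4 is (4,3) = 655 − 608 = 47.
Column 2 needs 655; the known cells sum to 566, so (5,2) = 89.
From column 5, 655 − (75 + 173 + 194 + 117) gives (3,5) = 96.
Using row 3: 152 + 68 + 215 + 96 + ? → (3,3) = 655 − 531 = 124.
The remaining cell in main diagonal is (1,1) = 655 − 524 = 131.
From row 1, 655 − (131 + 187 + 103 + 75) gives (1,4) = 159.
The remaining cell in column 1 is (5,1) = 655 − 447 = 208.
The remaining cell in anti-diagonal is (2,4) = 655 − 573 = 82.
Row 2 needs 655; the known cells sum to 454, so (2,3) = 201.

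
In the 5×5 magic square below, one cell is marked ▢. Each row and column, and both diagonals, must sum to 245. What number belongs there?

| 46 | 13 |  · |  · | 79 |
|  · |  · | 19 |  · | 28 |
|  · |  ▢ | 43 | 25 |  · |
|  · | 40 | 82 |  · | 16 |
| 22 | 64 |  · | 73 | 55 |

The remaining cell in row 5 is (5,3) = 245 − 214 = 31.
From column 3, 245 − (19 + 43 + 82 + 31) gives (1,3) = 70.
From column 5, 245 − (79 + 28 + 16 + 55) gives (3,5) = 67.
Using anti-diagonal: 79 + 43 + 40 + 22 + ? → (2,4) = 245 − 184 = 61.
Row 1 needs 245; the known cells sum to 208, so (1,4) = 37.
Using column 4: 37 + 61 + 25 + 73 + ? → (4,4) = 245 − 196 = 49.
Main diagonal must total 245; the given cells sum to 193, so (2,2) = 52.
Row 2 needs 245; the known cells sum to 160, so (2,1) = 85.
Row 4: 40 + 82 + 49 + 16 + ? = 245, so (4,1) = 58.
Column 1: 46 + 85 + 58 + 22 + ? = 245, so (3,1) = 34.
Column 2 needs 245; the known cells sum to 169, so (3,2) = 76.

76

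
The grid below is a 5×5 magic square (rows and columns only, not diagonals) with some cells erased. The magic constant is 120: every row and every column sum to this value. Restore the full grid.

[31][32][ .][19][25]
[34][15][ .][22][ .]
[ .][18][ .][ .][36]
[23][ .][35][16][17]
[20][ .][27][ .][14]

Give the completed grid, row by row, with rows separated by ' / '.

From row 1, 120 − (31 + 32 + 19 + 25) gives (1,3) = 13.
From row 4, 120 − (23 + 35 + 16 + 17) gives (4,2) = 29.
The remaining cell in column 1 is (3,1) = 120 − 108 = 12.
Using column 2: 32 + 15 + 18 + 29 + ? → (5,2) = 120 − 94 = 26.
From column 5, 120 − (25 + 36 + 17 + 14) gives (2,5) = 28.
The remaining cell in row 2 is (2,3) = 120 − 99 = 21.
Row 5 must total 120; the given cells sum to 87, so (5,4) = 33.
Using column 3: 13 + 21 + 35 + 27 + ? → (3,3) = 120 − 96 = 24.
Column 4: 19 + 22 + 16 + 33 + ? = 120, so (3,4) = 30.

31 32 13 19 25 / 34 15 21 22 28 / 12 18 24 30 36 / 23 29 35 16 17 / 20 26 27 33 14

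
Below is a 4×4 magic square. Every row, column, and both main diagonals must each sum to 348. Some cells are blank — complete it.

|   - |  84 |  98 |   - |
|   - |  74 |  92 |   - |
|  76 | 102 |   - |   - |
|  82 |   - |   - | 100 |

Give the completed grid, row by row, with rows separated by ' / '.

94 84 98 72 / 96 74 92 86 / 76 102 80 90 / 82 88 78 100

Column 2: 84 + 74 + 102 + ? = 348, so (4,2) = 88.
Anti-diagonal: 92 + 102 + 82 + ? = 348, so (1,4) = 72.
Row 1 must total 348; the given cells sum to 254, so (1,1) = 94.
Row 4 needs 348; the known cells sum to 270, so (4,3) = 78.
The remaining cell in column 1 is (2,1) = 348 − 252 = 96.
The remaining cell in column 3 is (3,3) = 348 − 268 = 80.
Using row 2: 96 + 74 + 92 + ? → (2,4) = 348 − 262 = 86.
Row 3 needs 348; the known cells sum to 258, so (3,4) = 90.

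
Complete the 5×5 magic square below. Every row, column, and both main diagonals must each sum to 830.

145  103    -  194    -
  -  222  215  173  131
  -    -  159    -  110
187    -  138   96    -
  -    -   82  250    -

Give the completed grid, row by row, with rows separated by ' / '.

145 103 236 194 152 / 89 222 215 173 131 / 243 201 159 117 110 / 187 180 138 96 229 / 166 124 82 250 208

The remaining cell in row 2 is (2,1) = 830 − 741 = 89.
Column 3: 215 + 159 + 138 + 82 + ? = 830, so (1,3) = 236.
Column 4 needs 830; the known cells sum to 713, so (3,4) = 117.
The remaining cell in main diagonal is (5,5) = 830 − 622 = 208.
The remaining cell in row 1 is (1,5) = 830 − 678 = 152.
Column 5: 152 + 131 + 110 + 208 + ? = 830, so (4,5) = 229.
Row 4: 187 + 138 + 96 + 229 + ? = 830, so (4,2) = 180.
Anti-diagonal must total 830; the given cells sum to 664, so (5,1) = 166.
Row 5 must total 830; the given cells sum to 706, so (5,2) = 124.
Column 1: 145 + 89 + 187 + 166 + ? = 830, so (3,1) = 243.
Column 2 needs 830; the known cells sum to 629, so (3,2) = 201.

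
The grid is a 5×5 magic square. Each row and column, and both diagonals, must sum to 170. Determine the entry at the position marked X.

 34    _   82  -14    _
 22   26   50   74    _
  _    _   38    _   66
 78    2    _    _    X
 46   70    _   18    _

Row 2 must total 170; the given cells sum to 172, so (2,5) = -2.
Column 1 must total 170; the given cells sum to 180, so (3,1) = -10.
Anti-diagonal needs 170; the known cells sum to 160, so (1,5) = 10.
The remaining cell in row 1 is (1,2) = 170 − 112 = 58.
Column 2: 58 + 26 + 2 + 70 + ? = 170, so (3,2) = 14.
Row 3 must total 170; the given cells sum to 108, so (3,4) = 62.
Column 4 must total 170; the given cells sum to 140, so (4,4) = 30.
The remaining cell in main diagonal is (5,5) = 170 − 128 = 42.
Row 5 needs 170; the known cells sum to 176, so (5,3) = -6.
Column 3: 82 + 50 + 38 + (-6) + ? = 170, so (4,3) = 6.
Column 5 must total 170; the given cells sum to 116, so (4,5) = 54.

54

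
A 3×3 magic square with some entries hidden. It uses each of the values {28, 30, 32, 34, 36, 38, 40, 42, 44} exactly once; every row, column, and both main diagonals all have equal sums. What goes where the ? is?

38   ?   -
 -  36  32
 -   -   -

28

The 9 entries sum to 324, so each line sums to 324/3 = 108.
Row 2 must total 108; the given cells sum to 68, so (2,1) = 40.
Column 1: 38 + 40 + ? = 108, so (3,1) = 30.
The remaining cell in main diagonal is (3,3) = 108 − 74 = 34.
Anti-diagonal must total 108; the given cells sum to 66, so (1,3) = 42.
Row 1 must total 108; the given cells sum to 80, so (1,2) = 28.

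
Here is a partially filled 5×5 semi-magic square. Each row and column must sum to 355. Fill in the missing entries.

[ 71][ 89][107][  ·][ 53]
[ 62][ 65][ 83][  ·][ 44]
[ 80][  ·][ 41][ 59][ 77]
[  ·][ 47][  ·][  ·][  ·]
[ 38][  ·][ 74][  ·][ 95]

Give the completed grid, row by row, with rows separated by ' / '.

Row 1 must total 355; the given cells sum to 320, so (1,4) = 35.
Using row 2: 62 + 65 + 83 + 44 + ? → (2,4) = 355 − 254 = 101.
Using row 3: 80 + 41 + 59 + 77 + ? → (3,2) = 355 − 257 = 98.
Using column 1: 71 + 62 + 80 + 38 + ? → (4,1) = 355 − 251 = 104.
From column 2, 355 − (89 + 65 + 98 + 47) gives (5,2) = 56.
From column 3, 355 − (107 + 83 + 41 + 74) gives (4,3) = 50.
The remaining cell in column 5 is (4,5) = 355 − 269 = 86.
Row 4 needs 355; the known cells sum to 287, so (4,4) = 68.
From row 5, 355 − (38 + 56 + 74 + 95) gives (5,4) = 92.

71 89 107 35 53 / 62 65 83 101 44 / 80 98 41 59 77 / 104 47 50 68 86 / 38 56 74 92 95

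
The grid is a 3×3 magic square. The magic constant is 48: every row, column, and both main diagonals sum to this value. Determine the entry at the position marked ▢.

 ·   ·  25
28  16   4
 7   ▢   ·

22

From column 1, 48 − (28 + 7) gives (1,1) = 13.
From column 3, 48 − (25 + 4) gives (3,3) = 19.
Row 1 must total 48; the given cells sum to 38, so (1,2) = 10.
Row 3: 7 + 19 + ? = 48, so (3,2) = 22.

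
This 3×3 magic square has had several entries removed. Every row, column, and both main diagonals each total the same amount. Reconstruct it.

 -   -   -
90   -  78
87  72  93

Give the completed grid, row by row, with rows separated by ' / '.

Row 3 is already complete: 87 + 72 + 93 = 252, so that is the magic constant.
Row 2 must total 252; the given cells sum to 168, so (2,2) = 84.
Column 1 needs 252; the known cells sum to 177, so (1,1) = 75.
Column 2 must total 252; the given cells sum to 156, so (1,2) = 96.
From column 3, 252 − (78 + 93) gives (1,3) = 81.

75 96 81 / 90 84 78 / 87 72 93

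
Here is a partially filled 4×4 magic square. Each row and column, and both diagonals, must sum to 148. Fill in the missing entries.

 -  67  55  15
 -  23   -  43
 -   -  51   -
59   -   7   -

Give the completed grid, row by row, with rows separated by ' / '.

11 67 55 15 / 47 23 35 43 / 31 39 51 27 / 59 19 7 63

The remaining cell in row 1 is (1,1) = 148 − 137 = 11.
Column 3 must total 148; the given cells sum to 113, so (2,3) = 35.
From main diagonal, 148 − (11 + 23 + 51) gives (4,4) = 63.
From anti-diagonal, 148 − (15 + 35 + 59) gives (3,2) = 39.
Row 2 needs 148; the known cells sum to 101, so (2,1) = 47.
Row 4 needs 148; the known cells sum to 129, so (4,2) = 19.
The remaining cell in column 1 is (3,1) = 148 − 117 = 31.
From column 4, 148 − (15 + 43 + 63) gives (3,4) = 27.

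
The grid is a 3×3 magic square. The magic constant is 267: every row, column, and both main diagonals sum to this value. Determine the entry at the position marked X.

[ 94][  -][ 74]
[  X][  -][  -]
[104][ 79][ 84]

69

Row 1 needs 267; the known cells sum to 168, so (1,2) = 99.
Column 1: 94 + 104 + ? = 267, so (2,1) = 69.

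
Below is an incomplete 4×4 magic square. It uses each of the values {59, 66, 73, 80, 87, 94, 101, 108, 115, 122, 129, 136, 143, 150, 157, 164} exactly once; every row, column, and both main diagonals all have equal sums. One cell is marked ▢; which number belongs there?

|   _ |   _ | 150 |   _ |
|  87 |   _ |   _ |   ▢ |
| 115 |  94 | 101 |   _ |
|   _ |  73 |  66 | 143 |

108

The 16 entries sum to 1784, so each line sums to 1784/4 = 446.
Row 3 must total 446; the given cells sum to 310, so (3,4) = 136.
Row 4 must total 446; the given cells sum to 282, so (4,1) = 164.
Column 1: 87 + 115 + 164 + ? = 446, so (1,1) = 80.
Column 3 must total 446; the given cells sum to 317, so (2,3) = 129.
Using main diagonal: 80 + 101 + 143 + ? → (2,2) = 446 − 324 = 122.
Using anti-diagonal: 129 + 94 + 164 + ? → (1,4) = 446 − 387 = 59.
From row 1, 446 − (80 + 150 + 59) gives (1,2) = 157.
Row 2 must total 446; the given cells sum to 338, so (2,4) = 108.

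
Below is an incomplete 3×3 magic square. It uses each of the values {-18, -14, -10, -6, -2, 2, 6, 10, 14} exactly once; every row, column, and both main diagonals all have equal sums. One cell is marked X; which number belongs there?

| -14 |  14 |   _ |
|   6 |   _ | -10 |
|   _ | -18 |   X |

10

The 9 entries sum to -18, so each line sums to -18/3 = -6.
Row 1 must total -6; the given cells sum to 0, so (1,3) = -6.
Row 2: 6 + (-10) + ? = -6, so (2,2) = -2.
Using column 1: -14 + 6 + ? → (3,1) = -6 − (-8) = 2.
Using column 3: -6 + (-10) + ? → (3,3) = -6 − (-16) = 10.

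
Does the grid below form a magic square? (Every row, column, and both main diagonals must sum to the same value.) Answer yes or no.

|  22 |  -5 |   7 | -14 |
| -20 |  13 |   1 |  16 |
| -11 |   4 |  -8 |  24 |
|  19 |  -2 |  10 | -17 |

No — anti-diagonal sums to 10 but row 3 sums to 9.

Row 1: 22 + (-5) + 7 + (-14) = 10.
Row 2: -20 + 13 + 1 + 16 = 10.
Row 3: -11 + 4 + (-8) + 24 = 9.
Row 4: 19 + (-2) + 10 + (-17) = 10.
Column 1: 22 + (-20) + (-11) + 19 = 10.
Column 2: -5 + 13 + 4 + (-2) = 10.
Column 3: 7 + 1 + (-8) + 10 = 10.
Column 4: -14 + 16 + 24 + (-17) = 9.
Main diagonal: 22 + 13 + (-8) + (-17) = 10.
Anti-diagonal: -14 + 1 + 4 + 19 = 10.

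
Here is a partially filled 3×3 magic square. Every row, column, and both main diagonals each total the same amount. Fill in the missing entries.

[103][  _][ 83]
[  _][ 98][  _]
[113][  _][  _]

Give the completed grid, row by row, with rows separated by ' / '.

Anti-diagonal is already complete: 83 + 98 + 113 = 294, so that is the magic constant.
Row 1 needs 294; the known cells sum to 186, so (1,2) = 108.
Using column 1: 103 + 113 + ? → (2,1) = 294 − 216 = 78.
From column 2, 294 − (108 + 98) gives (3,2) = 88.
Main diagonal needs 294; the known cells sum to 201, so (3,3) = 93.
From row 2, 294 − (78 + 98) gives (2,3) = 118.

103 108 83 / 78 98 118 / 113 88 93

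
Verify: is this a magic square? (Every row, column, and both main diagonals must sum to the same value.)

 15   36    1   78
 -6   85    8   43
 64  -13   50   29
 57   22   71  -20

Yes

Row 1: 15 + 36 + 1 + 78 = 130.
Row 2: -6 + 85 + 8 + 43 = 130.
Row 3: 64 + (-13) + 50 + 29 = 130.
Row 4: 57 + 22 + 71 + (-20) = 130.
Column 1: 15 + (-6) + 64 + 57 = 130.
Column 2: 36 + 85 + (-13) + 22 = 130.
Column 3: 1 + 8 + 50 + 71 = 130.
Column 4: 78 + 43 + 29 + (-20) = 130.
Main diagonal: 15 + 85 + 50 + (-20) = 130.
Anti-diagonal: 78 + 8 + (-13) + 57 = 130.
All lines sum to 130.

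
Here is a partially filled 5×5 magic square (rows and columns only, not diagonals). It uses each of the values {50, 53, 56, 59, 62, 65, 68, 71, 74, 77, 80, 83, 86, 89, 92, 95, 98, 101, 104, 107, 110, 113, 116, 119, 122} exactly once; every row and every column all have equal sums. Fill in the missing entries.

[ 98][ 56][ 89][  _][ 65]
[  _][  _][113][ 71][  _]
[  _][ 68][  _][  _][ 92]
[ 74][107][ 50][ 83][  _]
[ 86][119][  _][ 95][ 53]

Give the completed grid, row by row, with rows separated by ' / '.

The 25 entries sum to 2150, so each line sums to 2150/5 = 430.
From row 1, 430 − (98 + 56 + 89 + 65) gives (1,4) = 122.
Row 4: 74 + 107 + 50 + 83 + ? = 430, so (4,5) = 116.
From row 5, 430 − (86 + 119 + 95 + 53) gives (5,3) = 77.
Column 2 needs 430; the known cells sum to 350, so (2,2) = 80.
Column 3: 89 + 113 + 50 + 77 + ? = 430, so (3,3) = 101.
The remaining cell in column 4 is (3,4) = 430 − 371 = 59.
Column 5 must total 430; the given cells sum to 326, so (2,5) = 104.
Using row 2: 80 + 113 + 71 + 104 + ? → (2,1) = 430 − 368 = 62.
From row 3, 430 − (68 + 101 + 59 + 92) gives (3,1) = 110.

98 56 89 122 65 / 62 80 113 71 104 / 110 68 101 59 92 / 74 107 50 83 116 / 86 119 77 95 53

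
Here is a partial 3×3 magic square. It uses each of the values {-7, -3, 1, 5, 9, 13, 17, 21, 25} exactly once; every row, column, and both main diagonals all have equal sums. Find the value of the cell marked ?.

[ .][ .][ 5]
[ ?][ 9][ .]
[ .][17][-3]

The 9 entries sum to 81, so each line sums to 81/3 = 27.
The remaining cell in row 3 is (3,1) = 27 − 14 = 13.
Column 2: 9 + 17 + ? = 27, so (1,2) = 1.
From column 3, 27 − (5 + (-3)) gives (2,3) = 25.
Main diagonal must total 27; the given cells sum to 6, so (1,1) = 21.
Row 2: 9 + 25 + ? = 27, so (2,1) = -7.

-7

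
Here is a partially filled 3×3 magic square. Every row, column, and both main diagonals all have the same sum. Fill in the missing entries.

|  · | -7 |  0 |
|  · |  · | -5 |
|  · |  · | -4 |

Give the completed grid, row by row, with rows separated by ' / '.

-2 -7 0 / -1 -3 -5 / -6 1 -4

Column 3 is already complete: 0 + -5 + -4 = -9, so that is the magic constant.
The remaining cell in row 1 is (1,1) = -9 − (-7) = -2.
The remaining cell in main diagonal is (2,2) = -9 − (-6) = -3.
The remaining cell in anti-diagonal is (3,1) = -9 − (-3) = -6.
Row 2: -3 + (-5) + ? = -9, so (2,1) = -1.
Row 3: -6 + (-4) + ? = -9, so (3,2) = 1.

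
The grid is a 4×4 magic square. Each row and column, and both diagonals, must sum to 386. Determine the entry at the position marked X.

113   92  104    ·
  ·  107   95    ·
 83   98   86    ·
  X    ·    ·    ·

116

The remaining cell in row 1 is (1,4) = 386 − 309 = 77.
Row 3 needs 386; the known cells sum to 267, so (3,4) = 119.
Column 2 must total 386; the given cells sum to 297, so (4,2) = 89.
The remaining cell in column 3 is (4,3) = 386 − 285 = 101.
The remaining cell in main diagonal is (4,4) = 386 − 306 = 80.
Anti-diagonal must total 386; the given cells sum to 270, so (4,1) = 116.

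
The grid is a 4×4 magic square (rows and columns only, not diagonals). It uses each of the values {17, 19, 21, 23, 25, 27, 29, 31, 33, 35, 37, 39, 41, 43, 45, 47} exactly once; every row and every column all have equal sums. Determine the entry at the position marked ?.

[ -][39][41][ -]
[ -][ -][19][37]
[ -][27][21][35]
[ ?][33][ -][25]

The 16 entries sum to 512, so each line sums to 512/4 = 128.
Using row 3: 27 + 21 + 35 + ? → (3,1) = 128 − 83 = 45.
Column 2: 39 + 27 + 33 + ? = 128, so (2,2) = 29.
Column 3 needs 128; the known cells sum to 81, so (4,3) = 47.
From column 4, 128 − (37 + 35 + 25) gives (1,4) = 31.
Using row 1: 39 + 41 + 31 + ? → (1,1) = 128 − 111 = 17.
Row 2 must total 128; the given cells sum to 85, so (2,1) = 43.
From row 4, 128 − (33 + 47 + 25) gives (4,1) = 23.

23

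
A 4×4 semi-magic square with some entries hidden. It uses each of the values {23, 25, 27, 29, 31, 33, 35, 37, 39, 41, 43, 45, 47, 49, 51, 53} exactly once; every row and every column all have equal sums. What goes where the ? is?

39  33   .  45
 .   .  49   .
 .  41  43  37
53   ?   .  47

27

The 16 entries sum to 608, so each line sums to 608/4 = 152.
Using row 1: 39 + 33 + 45 + ? → (1,3) = 152 − 117 = 35.
Row 3: 41 + 43 + 37 + ? = 152, so (3,1) = 31.
From column 1, 152 − (39 + 31 + 53) gives (2,1) = 29.
The remaining cell in column 3 is (4,3) = 152 − 127 = 25.
Column 4 needs 152; the known cells sum to 129, so (2,4) = 23.
Using row 2: 29 + 49 + 23 + ? → (2,2) = 152 − 101 = 51.
The remaining cell in row 4 is (4,2) = 152 − 125 = 27.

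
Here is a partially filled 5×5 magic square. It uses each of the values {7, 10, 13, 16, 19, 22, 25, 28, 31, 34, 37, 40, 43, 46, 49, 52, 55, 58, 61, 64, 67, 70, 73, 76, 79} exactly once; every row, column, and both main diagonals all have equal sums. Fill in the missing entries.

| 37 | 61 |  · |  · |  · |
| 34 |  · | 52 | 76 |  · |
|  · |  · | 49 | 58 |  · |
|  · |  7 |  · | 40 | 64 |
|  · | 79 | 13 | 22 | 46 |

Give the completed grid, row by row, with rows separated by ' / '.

37 61 70 19 28 / 34 43 52 76 10 / 16 25 49 58 67 / 73 7 31 40 64 / 55 79 13 22 46

The 25 entries sum to 1075, so each line sums to 1075/5 = 215.
The remaining cell in row 5 is (5,1) = 215 − 160 = 55.
Using column 4: 76 + 58 + 40 + 22 + ? → (1,4) = 215 − 196 = 19.
Using main diagonal: 37 + 49 + 40 + 46 + ? → (2,2) = 215 − 172 = 43.
Anti-diagonal needs 215; the known cells sum to 187, so (1,5) = 28.
Row 1 must total 215; the given cells sum to 145, so (1,3) = 70.
From row 2, 215 − (34 + 43 + 52 + 76) gives (2,5) = 10.
Using column 2: 61 + 43 + 7 + 79 + ? → (3,2) = 215 − 190 = 25.
Using column 3: 70 + 52 + 49 + 13 + ? → (4,3) = 215 − 184 = 31.
The remaining cell in column 5 is (3,5) = 215 − 148 = 67.
Row 3: 25 + 49 + 58 + 67 + ? = 215, so (3,1) = 16.
Using row 4: 7 + 31 + 40 + 64 + ? → (4,1) = 215 − 142 = 73.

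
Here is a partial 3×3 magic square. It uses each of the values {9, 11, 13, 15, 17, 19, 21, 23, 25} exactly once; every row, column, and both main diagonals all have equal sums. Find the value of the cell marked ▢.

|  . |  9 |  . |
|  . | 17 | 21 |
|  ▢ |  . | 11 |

15

The 9 entries sum to 153, so each line sums to 153/3 = 51.
From row 2, 51 − (17 + 21) gives (2,1) = 13.
Using column 2: 9 + 17 + ? → (3,2) = 51 − 26 = 25.
The remaining cell in column 3 is (1,3) = 51 − 32 = 19.
The remaining cell in main diagonal is (1,1) = 51 − 28 = 23.
Anti-diagonal needs 51; the known cells sum to 36, so (3,1) = 15.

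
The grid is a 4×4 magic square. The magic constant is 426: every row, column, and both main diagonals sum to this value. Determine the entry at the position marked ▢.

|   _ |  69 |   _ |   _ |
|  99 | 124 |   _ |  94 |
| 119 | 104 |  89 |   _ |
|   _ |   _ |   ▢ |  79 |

144

Using row 2: 99 + 124 + 94 + ? → (2,3) = 426 − 317 = 109.
Using row 3: 119 + 104 + 89 + ? → (3,4) = 426 − 312 = 114.
Column 2 needs 426; the known cells sum to 297, so (4,2) = 129.
The remaining cell in column 4 is (1,4) = 426 − 287 = 139.
Main diagonal needs 426; the known cells sum to 292, so (1,1) = 134.
Anti-diagonal needs 426; the known cells sum to 352, so (4,1) = 74.
The remaining cell in row 1 is (1,3) = 426 − 342 = 84.
Row 4 must total 426; the given cells sum to 282, so (4,3) = 144.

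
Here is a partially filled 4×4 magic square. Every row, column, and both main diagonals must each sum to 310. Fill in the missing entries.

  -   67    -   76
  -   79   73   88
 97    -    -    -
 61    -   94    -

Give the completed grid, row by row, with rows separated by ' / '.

82 67 85 76 / 70 79 73 88 / 97 100 58 55 / 61 64 94 91

Row 2 needs 310; the known cells sum to 240, so (2,1) = 70.
From column 1, 310 − (70 + 97 + 61) gives (1,1) = 82.
Using anti-diagonal: 76 + 73 + 61 + ? → (3,2) = 310 − 210 = 100.
Row 1: 82 + 67 + 76 + ? = 310, so (1,3) = 85.
Column 2: 67 + 79 + 100 + ? = 310, so (4,2) = 64.
Column 3 must total 310; the given cells sum to 252, so (3,3) = 58.
The remaining cell in main diagonal is (4,4) = 310 − 219 = 91.
From row 3, 310 − (97 + 100 + 58) gives (3,4) = 55.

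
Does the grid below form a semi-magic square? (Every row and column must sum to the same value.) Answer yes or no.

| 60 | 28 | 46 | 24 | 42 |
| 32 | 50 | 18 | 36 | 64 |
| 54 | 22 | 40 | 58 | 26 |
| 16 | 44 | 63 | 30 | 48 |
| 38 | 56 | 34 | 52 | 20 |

Row 1: 60 + 28 + 46 + 24 + 42 = 200.
Row 2: 32 + 50 + 18 + 36 + 64 = 200.
Row 3: 54 + 22 + 40 + 58 + 26 = 200.
Row 4: 16 + 44 + 63 + 30 + 48 = 201.
Row 5: 38 + 56 + 34 + 52 + 20 = 200.
Column 1: 60 + 32 + 54 + 16 + 38 = 200.
Column 2: 28 + 50 + 22 + 44 + 56 = 200.
Column 3: 46 + 18 + 40 + 63 + 34 = 201.
Column 4: 24 + 36 + 58 + 30 + 52 = 200.
Column 5: 42 + 64 + 26 + 48 + 20 = 200.

No — row 4 sums to 201 but column 5 sums to 200.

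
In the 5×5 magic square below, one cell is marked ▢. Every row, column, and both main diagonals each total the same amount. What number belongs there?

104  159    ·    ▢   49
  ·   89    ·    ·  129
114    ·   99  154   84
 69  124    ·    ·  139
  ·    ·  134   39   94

119

Column 5 is complete and sums to 495; that is the magic constant.
Using row 3: 114 + 99 + 154 + 84 + ? → (3,2) = 495 − 451 = 44.
Column 2 needs 495; the known cells sum to 416, so (5,2) = 79.
Using main diagonal: 104 + 89 + 99 + 94 + ? → (4,4) = 495 − 386 = 109.
Row 4 must total 495; the given cells sum to 441, so (4,3) = 54.
The remaining cell in row 5 is (5,1) = 495 − 346 = 149.
From column 1, 495 − (104 + 114 + 69 + 149) gives (2,1) = 59.
Anti-diagonal needs 495; the known cells sum to 421, so (2,4) = 74.
Row 2 needs 495; the known cells sum to 351, so (2,3) = 144.
From column 3, 495 − (144 + 99 + 54 + 134) gives (1,3) = 64.
From column 4, 495 − (74 + 154 + 109 + 39) gives (1,4) = 119.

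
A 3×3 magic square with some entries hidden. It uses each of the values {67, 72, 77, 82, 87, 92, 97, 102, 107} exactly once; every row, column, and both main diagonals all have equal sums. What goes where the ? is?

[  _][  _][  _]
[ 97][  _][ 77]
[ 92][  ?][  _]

The 9 entries sum to 783, so each line sums to 783/3 = 261.
The remaining cell in row 2 is (2,2) = 261 − 174 = 87.
Column 1 must total 261; the given cells sum to 189, so (1,1) = 72.
Main diagonal: 72 + 87 + ? = 261, so (3,3) = 102.
Anti-diagonal must total 261; the given cells sum to 179, so (1,3) = 82.
From row 1, 261 − (72 + 82) gives (1,2) = 107.
From row 3, 261 − (92 + 102) gives (3,2) = 67.

67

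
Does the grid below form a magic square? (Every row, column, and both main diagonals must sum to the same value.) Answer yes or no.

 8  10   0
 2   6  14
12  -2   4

No — column 3 sums to 18 but column 1 sums to 22.

Row 1: 8 + 10 + 0 = 18.
Row 2: 2 + 6 + 14 = 22.
Row 3: 12 + (-2) + 4 = 14.
Column 1: 8 + 2 + 12 = 22.
Column 2: 10 + 6 + (-2) = 14.
Column 3: 0 + 14 + 4 = 18.
Main diagonal: 8 + 6 + 4 = 18.
Anti-diagonal: 0 + 6 + 12 = 18.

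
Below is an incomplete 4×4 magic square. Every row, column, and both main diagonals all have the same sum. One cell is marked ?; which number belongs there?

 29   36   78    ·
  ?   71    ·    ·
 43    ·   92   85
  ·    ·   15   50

106

Main diagonal is complete and sums to 242; that is the magic constant.
From row 1, 242 − (29 + 36 + 78) gives (1,4) = 99.
Row 3 must total 242; the given cells sum to 220, so (3,2) = 22.
Using column 2: 36 + 71 + 22 + ? → (4,2) = 242 − 129 = 113.
Column 3 must total 242; the given cells sum to 185, so (2,3) = 57.
From column 4, 242 − (99 + 85 + 50) gives (2,4) = 8.
Anti-diagonal: 99 + 57 + 22 + ? = 242, so (4,1) = 64.
Row 2 must total 242; the given cells sum to 136, so (2,1) = 106.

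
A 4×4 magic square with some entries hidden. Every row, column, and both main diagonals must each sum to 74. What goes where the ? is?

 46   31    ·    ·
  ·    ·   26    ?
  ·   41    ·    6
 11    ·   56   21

Row 4 needs 74; the known cells sum to 88, so (4,2) = -14.
Using column 2: 31 + 41 + (-14) + ? → (2,2) = 74 − 58 = 16.
Main diagonal must total 74; the given cells sum to 83, so (3,3) = -9.
Using anti-diagonal: 26 + 41 + 11 + ? → (1,4) = 74 − 78 = -4.
Row 1 needs 74; the known cells sum to 73, so (1,3) = 1.
The remaining cell in row 3 is (3,1) = 74 − 38 = 36.
Column 1 must total 74; the given cells sum to 93, so (2,1) = -19.
Using column 4: -4 + 6 + 21 + ? → (2,4) = 74 − 23 = 51.

51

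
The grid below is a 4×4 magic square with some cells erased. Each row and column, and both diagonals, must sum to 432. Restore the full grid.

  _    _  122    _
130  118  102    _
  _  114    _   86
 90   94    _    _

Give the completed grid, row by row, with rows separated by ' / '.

78 106 122 126 / 130 118 102 82 / 134 114 98 86 / 90 94 110 138

Row 2 needs 432; the known cells sum to 350, so (2,4) = 82.
Column 2: 118 + 114 + 94 + ? = 432, so (1,2) = 106.
The remaining cell in anti-diagonal is (1,4) = 432 − 306 = 126.
From row 1, 432 − (106 + 122 + 126) gives (1,1) = 78.
Using column 1: 78 + 130 + 90 + ? → (3,1) = 432 − 298 = 134.
Column 4 needs 432; the known cells sum to 294, so (4,4) = 138.
Using main diagonal: 78 + 118 + 138 + ? → (3,3) = 432 − 334 = 98.
Row 4: 90 + 94 + 138 + ? = 432, so (4,3) = 110.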